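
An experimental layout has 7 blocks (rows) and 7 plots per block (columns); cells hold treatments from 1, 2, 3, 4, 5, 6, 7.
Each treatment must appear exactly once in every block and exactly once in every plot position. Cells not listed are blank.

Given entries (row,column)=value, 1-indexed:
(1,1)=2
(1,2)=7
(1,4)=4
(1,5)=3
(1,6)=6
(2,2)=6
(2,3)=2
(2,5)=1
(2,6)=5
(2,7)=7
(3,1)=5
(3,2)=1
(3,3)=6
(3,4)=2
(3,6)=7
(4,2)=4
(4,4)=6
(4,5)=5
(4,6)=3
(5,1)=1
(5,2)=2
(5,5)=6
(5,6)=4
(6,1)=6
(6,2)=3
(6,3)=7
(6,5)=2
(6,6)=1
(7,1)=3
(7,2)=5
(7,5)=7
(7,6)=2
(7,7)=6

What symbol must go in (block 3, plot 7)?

Block 2, plot 1: block 2 has {1, 2, 5, 6, 7} and plot 1 has {1, 2, 3, 5, 6}, leaving only 4.
Block 2, plot 4: block 2 has {1, 2, 4, 5, 6, 7} and plot 4 has {2, 4, 6}, leaving only 3.
Block 3, plot 5: block 3 has {1, 2, 5, 6, 7} and plot 5 has {1, 2, 3, 5, 6, 7}, leaving only 4.
Block 3 already has {1, 2, 4, 5, 6, 7} and plot 7 already has {6, 7}, so block 3, plot 7 must be 3.

3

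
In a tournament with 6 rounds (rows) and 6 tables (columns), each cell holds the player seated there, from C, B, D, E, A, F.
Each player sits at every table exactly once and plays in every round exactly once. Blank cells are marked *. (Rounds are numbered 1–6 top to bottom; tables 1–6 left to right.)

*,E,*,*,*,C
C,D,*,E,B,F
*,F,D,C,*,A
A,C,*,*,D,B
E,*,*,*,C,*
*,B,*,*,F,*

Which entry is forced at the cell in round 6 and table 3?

Round 1, table 5: round 1 has {C, E} and table 5 has {C, B, D, F}, leaving only A.
Round 2, table 3: round 2 has {C, B, D, E, F} and table 3 has {D}, leaving only A.
Round 3, table 1: round 3 has {C, D, A, F} and table 1 has {C, E, A}, leaving only B.
Round 3, table 5: round 3 has {C, B, D, A, F} and table 5 has {C, B, D, A, F}, leaving only E.
Round 4, table 4: round 4 has {C, B, D, A} and table 4 has {C, E}, leaving only F.
Round 4, table 3: round 4 has {C, B, D, A, F} and table 3 has {D, A}, leaving only E.
Round 6 already has {B, F} and table 3 already has {D, E, A}, so round 6, table 3 must be C.

C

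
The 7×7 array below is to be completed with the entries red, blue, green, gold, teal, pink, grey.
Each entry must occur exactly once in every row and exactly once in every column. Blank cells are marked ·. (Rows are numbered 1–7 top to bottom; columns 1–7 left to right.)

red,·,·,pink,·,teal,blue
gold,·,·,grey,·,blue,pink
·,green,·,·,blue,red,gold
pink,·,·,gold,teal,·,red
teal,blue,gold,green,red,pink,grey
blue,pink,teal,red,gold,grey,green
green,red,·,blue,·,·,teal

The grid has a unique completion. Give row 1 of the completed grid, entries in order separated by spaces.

Row 2, column 2: row 2 has {blue, gold, pink, grey} and column 2 has {red, blue, green, pink}, leaving only teal.
Row 2, column 5: row 2 has {blue, gold, teal, pink, grey} and column 5 has {red, blue, gold, teal}, leaving only green.
Row 1, column 5: row 1 has {red, blue, teal, pink} and column 5 has {red, blue, green, gold, teal}, leaving only grey.
Row 1, column 2: row 1 has {red, blue, teal, pink, grey} and column 2 has {red, blue, green, teal, pink}, leaving only gold.
Row 1, column 3: row 1 has {red, blue, gold, teal, pink, grey} and column 3 has {gold, teal}, leaving only green.
So row 1 reads: red gold green pink grey teal blue.

red gold green pink grey teal blue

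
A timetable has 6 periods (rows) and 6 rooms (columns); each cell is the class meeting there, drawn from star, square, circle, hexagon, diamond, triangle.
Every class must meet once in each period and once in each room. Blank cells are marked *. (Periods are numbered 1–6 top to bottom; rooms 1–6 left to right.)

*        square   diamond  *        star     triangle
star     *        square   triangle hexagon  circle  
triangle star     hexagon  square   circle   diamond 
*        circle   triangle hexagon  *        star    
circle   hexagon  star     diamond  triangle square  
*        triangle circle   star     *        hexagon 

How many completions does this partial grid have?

2

Period 1, room 1: eliminating its period and room leaves {hexagon}.
Period 1, room 4: eliminating its period and room leaves {circle}.
Period 2, room 2: eliminating its period and room leaves {diamond}.
Period 4, room 1: eliminating its period and room leaves {square, diamond}.
Period 4, room 5: eliminating its period and room leaves {square, diamond}.
Period 6, room 1: eliminating its period and room leaves {square, diamond}.
Period 6, room 5: eliminating its period and room leaves {square, diamond}.
Enumerating the assignments across these blanks that avoid any period or room repeat gives 2 completions.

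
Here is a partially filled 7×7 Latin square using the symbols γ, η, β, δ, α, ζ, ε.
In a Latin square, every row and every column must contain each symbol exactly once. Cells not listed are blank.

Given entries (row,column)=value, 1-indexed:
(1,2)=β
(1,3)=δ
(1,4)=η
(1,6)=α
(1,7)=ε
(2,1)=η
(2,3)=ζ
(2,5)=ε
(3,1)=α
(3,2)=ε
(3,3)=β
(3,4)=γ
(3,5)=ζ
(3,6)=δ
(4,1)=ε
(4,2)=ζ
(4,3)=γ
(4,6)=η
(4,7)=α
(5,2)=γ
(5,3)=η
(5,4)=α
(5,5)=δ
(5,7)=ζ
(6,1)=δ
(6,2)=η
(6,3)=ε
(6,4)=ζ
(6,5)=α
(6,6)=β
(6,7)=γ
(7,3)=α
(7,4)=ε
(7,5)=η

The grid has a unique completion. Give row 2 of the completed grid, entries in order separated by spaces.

Row 2, column 6: row 2 has {η, ζ, ε} and column 6 has {η, β, δ, α}, leaving only γ.
Row 1, column 5: row 1 has {η, β, δ, α, ε} and column 5 has {η, δ, α, ζ, ε}, leaving only γ.
Row 1, column 1: row 1 has {γ, η, β, δ, α, ε} and column 1 has {η, δ, α, ε}, leaving only ζ.
Row 3, column 7: row 3 has {γ, β, δ, α, ζ, ε} and column 7 has {γ, α, ζ, ε}, leaving only η.
Row 4, column 5: row 4 has {γ, η, α, ζ, ε} and column 5 has {γ, η, δ, α, ζ, ε}, leaving only β.
Row 4, column 4: row 4 has {γ, η, β, α, ζ, ε} and column 4 has {γ, η, α, ζ, ε}, leaving only δ.
Row 2, column 4: row 2 has {γ, η, ζ, ε} and column 4 has {γ, η, δ, α, ζ, ε}, leaving only β.
Row 2, column 7: row 2 has {γ, η, β, ζ, ε} and column 7 has {γ, η, α, ζ, ε}, leaving only δ.
Row 2, column 2: row 2 has {γ, η, β, δ, ζ, ε} and column 2 has {γ, η, β, ζ, ε}, leaving only α.
So row 2 reads: η α ζ β ε γ δ.

η α ζ β ε γ δ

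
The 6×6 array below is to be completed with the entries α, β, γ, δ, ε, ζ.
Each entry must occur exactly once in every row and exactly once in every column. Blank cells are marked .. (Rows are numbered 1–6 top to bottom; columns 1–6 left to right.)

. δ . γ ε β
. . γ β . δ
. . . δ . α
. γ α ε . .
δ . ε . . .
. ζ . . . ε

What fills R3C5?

Row 1, column 3: row 1 has {β, γ, δ, ε} and column 3 has {α, γ, ε}, leaving only ζ.
Row 1, column 1: row 1 has {β, γ, δ, ε, ζ} and column 1 has {δ}, leaving only α.
Row 3, column 3: row 3 has {α, δ} and column 3 has {α, γ, ε, ζ}, leaving only β.
Row 3, column 2: row 3 has {α, β, δ} and column 2 has {γ, δ, ζ}, leaving only ε.
Row 2, column 2: row 2 has {β, γ, δ} and column 2 has {γ, δ, ε, ζ}, leaving only α.
Row 2, column 5: row 2 has {α, β, γ, δ} and column 5 has {ε}, leaving only ζ.
Row 3 already has {α, β, δ, ε} and column 5 already has {ε, ζ}, so row 3, column 5 must be γ.

γ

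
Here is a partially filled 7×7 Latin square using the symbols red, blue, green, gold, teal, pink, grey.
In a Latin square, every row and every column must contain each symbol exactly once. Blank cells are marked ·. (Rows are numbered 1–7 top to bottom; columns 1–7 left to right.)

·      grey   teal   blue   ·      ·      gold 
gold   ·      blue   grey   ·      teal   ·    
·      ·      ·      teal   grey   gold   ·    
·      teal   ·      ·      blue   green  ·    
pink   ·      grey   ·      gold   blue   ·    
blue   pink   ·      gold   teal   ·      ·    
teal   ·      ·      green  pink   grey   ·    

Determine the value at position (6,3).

Row 5, column 4: row 5 has {blue, gold, pink, grey} and column 4 has {blue, green, gold, teal, grey}, leaving only red.
Row 4, column 4: row 4 has {blue, green, teal} and column 4 has {red, blue, green, gold, teal, grey}, leaving only pink.
Row 5, column 2: row 5 has {red, blue, gold, pink, grey} and column 2 has {teal, pink, grey}, leaving only green.
Row 2, column 2: row 2 has {blue, gold, teal, grey} and column 2 has {green, teal, pink, grey}, leaving only red.
Row 2, column 5: row 2 has {red, blue, gold, teal, grey} and column 5 has {blue, gold, teal, pink, grey}, leaving only green.
Row 1, column 5: row 1 has {blue, gold, teal, grey} and column 5 has {blue, green, gold, teal, pink, grey}, leaving only red.
Row 1, column 1: row 1 has {red, blue, gold, teal, grey} and column 1 has {blue, gold, teal, pink}, leaving only green.
Row 1, column 6: row 1 has {red, blue, green, gold, teal, grey} and column 6 has {blue, green, gold, teal, grey}, leaving only pink.
Row 2, column 7: row 2 has {red, blue, green, gold, teal, grey} and column 7 has {gold}, leaving only pink.
Row 3, column 1: row 3 has {gold, teal, grey} and column 1 has {blue, green, gold, teal, pink}, leaving only red.
Row 3, column 2: row 3 has {red, gold, teal, grey} and column 2 has {red, green, teal, pink, grey}, leaving only blue.
Row 3, column 7: row 3 has {red, blue, gold, teal, grey} and column 7 has {gold, pink}, leaving only green.
Row 3, column 3: row 3 has {red, blue, green, gold, teal, grey} and column 3 has {blue, teal, grey}, leaving only pink.
Row 4, column 1: row 4 has {blue, green, teal, pink} and column 1 has {red, blue, green, gold, teal, pink}, leaving only grey.
Row 4, column 7: row 4 has {blue, green, teal, pink, grey} and column 7 has {green, gold, pink}, leaving only red.
Row 4, column 3: row 4 has {red, blue, green, teal, pink, grey} and column 3 has {blue, teal, pink, grey}, leaving only gold.
Row 5, column 7: row 5 has {red, blue, green, gold, pink, grey} and column 7 has {red, green, gold, pink}, leaving only teal.
Row 6, column 6: row 6 has {blue, gold, teal, pink} and column 6 has {blue, green, gold, teal, pink, grey}, leaving only red.
Row 6 already has {red, blue, gold, teal, pink} and column 3 already has {blue, gold, teal, pink, grey}, so row 6, column 3 must be green.

green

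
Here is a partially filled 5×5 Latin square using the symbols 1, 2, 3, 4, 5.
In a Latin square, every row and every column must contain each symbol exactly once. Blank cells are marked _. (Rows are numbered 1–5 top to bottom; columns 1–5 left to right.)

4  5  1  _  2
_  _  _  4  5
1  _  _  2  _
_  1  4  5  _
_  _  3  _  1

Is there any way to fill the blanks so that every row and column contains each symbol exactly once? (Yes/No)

Row 5, column 4: row 5 together with column 4 already contain {1, 2, 3, 4, 5} — every symbol — so nothing can go there. The grid has no valid completion.

No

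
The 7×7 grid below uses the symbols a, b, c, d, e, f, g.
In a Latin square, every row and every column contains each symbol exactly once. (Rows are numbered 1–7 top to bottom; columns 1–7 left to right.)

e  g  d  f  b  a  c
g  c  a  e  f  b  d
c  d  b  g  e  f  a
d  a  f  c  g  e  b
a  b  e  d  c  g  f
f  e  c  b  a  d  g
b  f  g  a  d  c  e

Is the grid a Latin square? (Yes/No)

Yes

Each row is a permutation of the 7 symbols, and so is each column.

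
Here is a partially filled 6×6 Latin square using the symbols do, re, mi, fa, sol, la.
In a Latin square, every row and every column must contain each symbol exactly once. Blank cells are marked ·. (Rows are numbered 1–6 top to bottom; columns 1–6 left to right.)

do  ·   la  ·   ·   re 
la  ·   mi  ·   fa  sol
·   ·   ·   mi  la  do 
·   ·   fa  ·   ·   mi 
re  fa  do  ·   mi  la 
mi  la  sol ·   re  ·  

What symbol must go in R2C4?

Row 1, column 5: row 1 has {do, re, la} and column 5 has {re, mi, fa, la}, leaving only sol.
Row 1, column 2: row 1 has {do, re, sol, la} and column 2 has {fa, la}, leaving only mi.
Row 1, column 4: row 1 has {do, re, mi, sol, la} and column 4 has {mi}, leaving only fa.
Row 3, column 3: row 3 has {do, mi, la} and column 3 has {do, mi, fa, sol, la}, leaving only re.
Row 3, column 2: row 3 has {do, re, mi, la} and column 2 has {mi, fa, la}, leaving only sol.
Row 3, column 1: row 3 has {do, re, mi, sol, la} and column 1 has {do, re, mi, la}, leaving only fa.
Row 4, column 1: row 4 has {mi, fa} and column 1 has {do, re, mi, fa, la}, leaving only sol.
Row 4, column 5: row 4 has {mi, fa, sol} and column 5 has {re, mi, fa, sol, la}, leaving only do.
Row 4, column 2: row 4 has {do, mi, fa, sol} and column 2 has {mi, fa, sol, la}, leaving only re.
Row 2, column 2: row 2 has {mi, fa, sol, la} and column 2 has {re, mi, fa, sol, la}, leaving only do.
Row 2 already has {do, mi, fa, sol, la} and column 4 already has {mi, fa}, so row 2, column 4 must be re.

re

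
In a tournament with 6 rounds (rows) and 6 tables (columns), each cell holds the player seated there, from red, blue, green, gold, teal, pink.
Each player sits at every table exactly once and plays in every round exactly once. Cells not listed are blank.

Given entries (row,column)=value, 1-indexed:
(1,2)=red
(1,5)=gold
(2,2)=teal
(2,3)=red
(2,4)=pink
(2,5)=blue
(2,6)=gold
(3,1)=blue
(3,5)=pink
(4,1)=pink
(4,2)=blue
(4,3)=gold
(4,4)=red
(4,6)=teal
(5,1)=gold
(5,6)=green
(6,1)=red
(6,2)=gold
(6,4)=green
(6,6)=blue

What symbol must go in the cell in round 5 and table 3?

blue

Round 1, table 6: round 1 has {red, gold} and table 6 has {blue, green, gold, teal}, leaving only pink.
Round 2, table 1: round 2 has {red, blue, gold, teal, pink} and table 1 has {red, blue, gold, pink}, leaving only green.
Round 1, table 1: round 1 has {red, gold, pink} and table 1 has {red, blue, green, gold, pink}, leaving only teal.
Round 1, table 4: round 1 has {red, gold, teal, pink} and table 4 has {red, green, pink}, leaving only blue.
Round 1, table 3: round 1 has {red, blue, gold, teal, pink} and table 3 has {red, gold}, leaving only green.
Round 3, table 2: round 3 has {blue, pink} and table 2 has {red, blue, gold, teal}, leaving only green.
Round 3, table 3: round 3 has {blue, green, pink} and table 3 has {red, green, gold}, leaving only teal.
Round 3, table 4: round 3 has {blue, green, teal, pink} and table 4 has {red, blue, green, pink}, leaving only gold.
Round 3, table 6: round 3 has {blue, green, gold, teal, pink} and table 6 has {blue, green, gold, teal, pink}, leaving only red.
Round 4, table 5: round 4 has {red, blue, gold, teal, pink} and table 5 has {blue, gold, pink}, leaving only green.
Round 5, table 2: round 5 has {green, gold} and table 2 has {red, blue, green, gold, teal}, leaving only pink.
Round 5 already has {green, gold, pink} and table 3 already has {red, green, gold, teal}, so round 5, table 3 must be blue.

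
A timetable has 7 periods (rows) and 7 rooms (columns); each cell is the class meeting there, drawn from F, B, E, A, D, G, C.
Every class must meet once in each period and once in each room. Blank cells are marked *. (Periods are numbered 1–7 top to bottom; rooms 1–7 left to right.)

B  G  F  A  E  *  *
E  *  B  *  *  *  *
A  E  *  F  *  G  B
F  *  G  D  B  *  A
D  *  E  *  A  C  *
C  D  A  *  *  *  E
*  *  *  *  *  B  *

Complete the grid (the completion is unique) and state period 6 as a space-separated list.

Period 6, room 6: period 6 has {E, A, D, C} and room 6 has {B, G, C}, leaving only F.
Period 6, room 5: period 6 has {F, E, A, D, C} and room 5 has {B, E, A}, leaving only G.
Period 6, room 4: period 6 has {F, E, A, D, G, C} and room 4 has {F, A, D}, leaving only B.
So period 6 reads: C D A B G F E.

C D A B G F E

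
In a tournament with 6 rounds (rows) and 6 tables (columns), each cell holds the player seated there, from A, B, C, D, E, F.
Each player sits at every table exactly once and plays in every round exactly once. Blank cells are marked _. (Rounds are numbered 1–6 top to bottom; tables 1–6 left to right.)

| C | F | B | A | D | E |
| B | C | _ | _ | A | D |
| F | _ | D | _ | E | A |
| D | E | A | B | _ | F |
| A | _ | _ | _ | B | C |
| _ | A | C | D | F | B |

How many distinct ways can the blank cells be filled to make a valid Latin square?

2

Round 2, table 3: eliminating its round and table leaves {E, F}.
Round 2, table 4: eliminating its round and table leaves {E, F}.
Round 3, table 2: eliminating its round and table leaves {B}.
Round 3, table 4: eliminating its round and table leaves {C}.
Round 4, table 5: eliminating its round and table leaves {C}.
Round 5, table 2: eliminating its round and table leaves {D}.
Round 5, table 3: eliminating its round and table leaves {E, F}.
Round 5, table 4: eliminating its round and table leaves {E, F}.
Round 6, table 1: eliminating its round and table leaves {E}.
Enumerating the assignments across these blanks that avoid any round or table repeat gives 2 completions.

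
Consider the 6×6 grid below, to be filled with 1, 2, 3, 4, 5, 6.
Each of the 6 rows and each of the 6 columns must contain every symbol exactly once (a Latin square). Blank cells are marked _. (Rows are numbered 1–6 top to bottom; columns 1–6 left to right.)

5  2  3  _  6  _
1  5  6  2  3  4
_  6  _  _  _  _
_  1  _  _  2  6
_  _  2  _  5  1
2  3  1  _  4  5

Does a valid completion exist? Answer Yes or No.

Row 1, column 6: row 1 together with column 6 already contain {1, 2, 3, 4, 5, 6} — every symbol — so nothing can go there. The grid has no valid completion.

No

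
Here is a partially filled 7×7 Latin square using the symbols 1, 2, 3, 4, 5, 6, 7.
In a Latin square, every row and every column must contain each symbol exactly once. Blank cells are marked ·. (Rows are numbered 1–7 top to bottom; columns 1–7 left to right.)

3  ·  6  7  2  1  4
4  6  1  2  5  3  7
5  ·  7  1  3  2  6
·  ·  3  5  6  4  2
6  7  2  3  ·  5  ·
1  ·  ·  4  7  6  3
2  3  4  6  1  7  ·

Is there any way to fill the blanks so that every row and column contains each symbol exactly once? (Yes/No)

Yes

No row or column among the givens repeats a symbol, and propagating forced cells runs into no contradiction.
One valid completion exists (for instance, 3 5 6 7 2 1 4 / 4 6 1 2 5 3 7 / 5 4 7 1 3 2 6 / 7 1 3 5 6 4 2 / 6 7 2 3 4 5 1 / 1 2 5 4 7 6 3 / 2 3 4 6 1 7 5).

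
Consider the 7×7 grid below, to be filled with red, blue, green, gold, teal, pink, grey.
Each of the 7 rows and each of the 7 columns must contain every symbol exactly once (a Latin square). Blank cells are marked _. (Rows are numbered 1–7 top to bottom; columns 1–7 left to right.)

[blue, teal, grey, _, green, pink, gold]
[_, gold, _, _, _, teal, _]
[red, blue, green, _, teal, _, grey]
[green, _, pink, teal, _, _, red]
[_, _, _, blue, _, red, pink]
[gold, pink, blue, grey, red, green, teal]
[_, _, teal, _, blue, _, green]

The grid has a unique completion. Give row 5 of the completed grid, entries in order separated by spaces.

Row 5, column 3: row 5 has {red, blue, pink} and column 3 has {blue, green, teal, pink, grey}, leaving only gold.
Row 5, column 5: row 5 has {red, blue, gold, pink} and column 5 has {red, blue, green, teal}, leaving only grey.
Row 5, column 1: row 5 has {red, blue, gold, pink, grey} and column 1 has {red, blue, green, gold}, leaving only teal.
Row 5, column 2: row 5 has {red, blue, gold, teal, pink, grey} and column 2 has {blue, gold, teal, pink}, leaving only green.
So row 5 reads: teal green gold blue grey red pink.

teal green gold blue grey red pink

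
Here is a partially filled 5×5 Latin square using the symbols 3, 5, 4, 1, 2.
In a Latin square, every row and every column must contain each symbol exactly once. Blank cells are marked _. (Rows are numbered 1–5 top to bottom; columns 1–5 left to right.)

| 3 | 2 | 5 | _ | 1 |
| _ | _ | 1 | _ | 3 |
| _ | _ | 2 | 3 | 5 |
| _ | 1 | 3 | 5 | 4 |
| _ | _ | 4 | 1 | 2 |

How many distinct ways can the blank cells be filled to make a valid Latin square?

1

Row 1, column 4: eliminating its row and column leaves {4}.
Row 2, column 1: eliminating its row and column leaves {5, 4, 2}.
Row 2, column 2: eliminating its row and column leaves {5, 4}.
Row 2, column 4: eliminating its row and column leaves {4, 2}.
Row 3, column 1: eliminating its row and column leaves {4, 1}.
Row 3, column 2: eliminating its row and column leaves {4}.
Row 4, column 1: eliminating its row and column leaves {2}.
Row 5, column 1: eliminating its row and column leaves {5}.
Row 5, column 2: eliminating its row and column leaves {3, 5}.
Only one assignment across all blanks avoids any row or column repeat, giving 1 completion.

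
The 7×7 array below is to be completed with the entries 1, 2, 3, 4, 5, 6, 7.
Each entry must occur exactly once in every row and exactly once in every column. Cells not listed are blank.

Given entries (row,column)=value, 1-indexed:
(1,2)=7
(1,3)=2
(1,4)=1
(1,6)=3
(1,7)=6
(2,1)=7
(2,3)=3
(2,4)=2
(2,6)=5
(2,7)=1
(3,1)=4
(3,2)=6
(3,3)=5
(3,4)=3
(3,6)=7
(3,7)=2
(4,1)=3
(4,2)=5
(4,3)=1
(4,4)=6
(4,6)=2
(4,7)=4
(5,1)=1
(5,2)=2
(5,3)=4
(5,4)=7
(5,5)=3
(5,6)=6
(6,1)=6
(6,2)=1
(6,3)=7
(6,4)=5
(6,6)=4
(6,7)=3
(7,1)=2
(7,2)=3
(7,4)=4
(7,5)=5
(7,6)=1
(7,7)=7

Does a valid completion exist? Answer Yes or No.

Yes

No row or column among the givens repeats a symbol, and propagating forced cells runs into no contradiction.
One valid completion exists (for instance, 5 7 2 1 4 3 6 / 7 4 3 2 6 5 1 / 4 6 5 3 1 7 2 / 3 5 1 6 7 2 4 / 1 2 4 7 3 6 5 / 6 1 7 5 2 4 3 / 2 3 6 4 5 1 7).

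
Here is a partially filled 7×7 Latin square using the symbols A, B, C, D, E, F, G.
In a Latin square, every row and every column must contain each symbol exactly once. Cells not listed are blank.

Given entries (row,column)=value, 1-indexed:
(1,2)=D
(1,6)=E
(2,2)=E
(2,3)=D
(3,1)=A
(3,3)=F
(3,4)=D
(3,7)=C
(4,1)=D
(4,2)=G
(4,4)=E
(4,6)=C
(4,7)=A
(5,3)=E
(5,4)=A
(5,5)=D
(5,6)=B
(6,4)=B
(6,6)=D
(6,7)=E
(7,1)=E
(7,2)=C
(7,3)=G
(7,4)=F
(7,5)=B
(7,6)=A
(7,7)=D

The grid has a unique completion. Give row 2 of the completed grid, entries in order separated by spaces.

G E D C A F B

Row 3, column 2: row 3 has {A, C, D, F} and column 2 has {C, D, E, G}, leaving only B.
Row 3, column 6: row 3 has {A, B, C, D, F} and column 6 has {A, B, C, D, E}, leaving only G.
Row 2, column 6: row 2 has {D, E} and column 6 has {A, B, C, D, E, G}, leaving only F.
Row 3, column 5: row 3 has {A, B, C, D, F, G} and column 5 has {B, D}, leaving only E.
Row 4, column 3: row 4 has {A, C, D, E, G} and column 3 has {D, E, F, G}, leaving only B.
Row 4, column 5: row 4 has {A, B, C, D, E, G} and column 5 has {B, D, E}, leaving only F.
Row 5, column 2: row 5 has {A, B, D, E} and column 2 has {B, C, D, E, G}, leaving only F.
Row 5, column 7: row 5 has {A, B, D, E, F} and column 7 has {A, C, D, E}, leaving only G.
Row 2, column 7: row 2 has {D, E, F} and column 7 has {A, C, D, E, G}, leaving only B.
Row 1, column 7: row 1 has {D, E} and column 7 has {A, B, C, D, E, G}, leaving only F.
Row 5, column 1: row 5 has {A, B, D, E, F, G} and column 1 has {A, D, E}, leaving only C.
Row 2, column 1: row 2 has {B, D, E, F} and column 1 has {A, C, D, E}, leaving only G.
Row 2, column 4: row 2 has {B, D, E, F, G} and column 4 has {A, B, D, E, F}, leaving only C.
Row 2, column 5: row 2 has {B, C, D, E, F, G} and column 5 has {B, D, E, F}, leaving only A.
So row 2 reads: G E D C A F B.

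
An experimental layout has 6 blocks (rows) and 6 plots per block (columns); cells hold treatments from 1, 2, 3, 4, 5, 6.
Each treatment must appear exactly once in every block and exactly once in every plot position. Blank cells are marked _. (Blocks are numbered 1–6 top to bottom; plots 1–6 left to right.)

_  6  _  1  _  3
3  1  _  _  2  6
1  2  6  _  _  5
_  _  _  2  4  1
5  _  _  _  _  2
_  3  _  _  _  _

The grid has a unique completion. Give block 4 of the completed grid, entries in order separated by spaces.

6 5 3 2 4 1

Block 4, plot 1: block 4 has {1, 2, 4} and plot 1 has {1, 3, 5}, leaving only 6.
Block 4, plot 2: block 4 has {1, 2, 4, 6} and plot 2 has {1, 2, 3, 6}, leaving only 5.
Block 4, plot 3: block 4 has {1, 2, 4, 5, 6} and plot 3 has {6}, leaving only 3.
So block 4 reads: 6 5 3 2 4 1.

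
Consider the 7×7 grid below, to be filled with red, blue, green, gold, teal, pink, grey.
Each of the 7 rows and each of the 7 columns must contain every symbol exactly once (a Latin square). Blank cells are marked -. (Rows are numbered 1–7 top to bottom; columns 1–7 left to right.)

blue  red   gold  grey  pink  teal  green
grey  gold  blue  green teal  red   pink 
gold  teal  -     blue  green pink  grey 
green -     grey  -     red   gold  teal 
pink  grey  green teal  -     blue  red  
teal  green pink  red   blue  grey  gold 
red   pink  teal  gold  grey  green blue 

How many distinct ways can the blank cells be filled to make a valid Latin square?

1

Row 3, column 3: eliminating its row and column leaves {red}.
Row 4, column 2: eliminating its row and column leaves {blue}.
Row 4, column 4: eliminating its row and column leaves {pink}.
Row 5, column 5: eliminating its row and column leaves {gold}.
Only one assignment across all blanks avoids any row or column repeat, giving 1 completion.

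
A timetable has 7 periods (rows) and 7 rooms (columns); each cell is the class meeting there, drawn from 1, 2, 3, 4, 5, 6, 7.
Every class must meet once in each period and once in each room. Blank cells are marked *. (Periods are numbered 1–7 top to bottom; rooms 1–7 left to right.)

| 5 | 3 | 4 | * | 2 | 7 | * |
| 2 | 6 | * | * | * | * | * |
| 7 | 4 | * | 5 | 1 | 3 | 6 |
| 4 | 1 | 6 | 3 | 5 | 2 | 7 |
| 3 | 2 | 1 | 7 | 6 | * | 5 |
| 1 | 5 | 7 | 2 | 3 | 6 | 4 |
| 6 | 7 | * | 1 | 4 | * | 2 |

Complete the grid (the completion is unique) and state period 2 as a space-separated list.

2 6 5 4 7 1 3

Period 2, room 4: period 2 has {2, 6} and room 4 has {1, 2, 3, 5, 7}, leaving only 4.
Period 2, room 5: period 2 has {2, 4, 6} and room 5 has {1, 2, 3, 4, 5, 6}, leaving only 7.
Period 1, room 4: period 1 has {2, 3, 4, 5, 7} and room 4 has {1, 2, 3, 4, 5, 7}, leaving only 6.
Period 1, room 7: period 1 has {2, 3, 4, 5, 6, 7} and room 7 has {2, 4, 5, 6, 7}, leaving only 1.
Period 2, room 7: period 2 has {2, 4, 6, 7} and room 7 has {1, 2, 4, 5, 6, 7}, leaving only 3.
Period 2, room 3: period 2 has {2, 3, 4, 6, 7} and room 3 has {1, 4, 6, 7}, leaving only 5.
Period 2, room 6: period 2 has {2, 3, 4, 5, 6, 7} and room 6 has {2, 3, 6, 7}, leaving only 1.
So period 2 reads: 2 6 5 4 7 1 3.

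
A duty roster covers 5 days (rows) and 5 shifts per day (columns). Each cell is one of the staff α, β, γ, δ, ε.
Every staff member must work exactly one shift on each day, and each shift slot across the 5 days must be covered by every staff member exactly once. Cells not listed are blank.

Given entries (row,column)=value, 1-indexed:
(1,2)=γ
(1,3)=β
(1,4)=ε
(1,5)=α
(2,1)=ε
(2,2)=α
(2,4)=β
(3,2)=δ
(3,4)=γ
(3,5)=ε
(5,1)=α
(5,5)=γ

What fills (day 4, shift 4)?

α

Day 1, shift 1: day 1 has {α, β, γ, ε} and shift 1 has {α, ε}, leaving only δ.
Day 2, shift 5: day 2 has {α, β, ε} and shift 5 has {α, γ, ε}, leaving only δ.
Day 2, shift 3: day 2 has {α, β, δ, ε} and shift 3 has {β}, leaving only γ.
Day 3, shift 1: day 3 has {γ, δ, ε} and shift 1 has {α, δ, ε}, leaving only β.
Day 3, shift 3: day 3 has {β, γ, δ, ε} and shift 3 has {β, γ}, leaving only α.
Day 4, shift 1: day 4 has {} and shift 1 has {α, β, δ, ε}, leaving only γ.
Day 4, shift 5: day 4 has {γ} and shift 5 has {α, γ, δ, ε}, leaving only β.
Day 4, shift 2: day 4 has {β, γ} and shift 2 has {α, γ, δ}, leaving only ε.
Day 4, shift 3: day 4 has {β, γ, ε} and shift 3 has {α, β, γ}, leaving only δ.
Day 4 already has {β, γ, δ, ε} and shift 4 already has {β, γ, ε}, so day 4, shift 4 must be α.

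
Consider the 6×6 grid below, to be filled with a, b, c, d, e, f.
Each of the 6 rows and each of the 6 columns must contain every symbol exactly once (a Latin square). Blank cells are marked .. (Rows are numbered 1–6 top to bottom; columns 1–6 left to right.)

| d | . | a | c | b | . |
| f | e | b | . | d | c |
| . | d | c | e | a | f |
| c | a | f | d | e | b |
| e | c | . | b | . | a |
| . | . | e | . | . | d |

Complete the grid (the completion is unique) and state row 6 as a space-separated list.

a b e f c d

Row 1, column 2: row 1 has {a, b, c, d} and column 2 has {a, c, d, e}, leaving only f.
Row 6, column 2: row 6 has {d, e} and column 2 has {a, c, d, e, f}, leaving only b.
Row 6, column 1: row 6 has {b, d, e} and column 1 has {c, d, e, f}, leaving only a.
Row 6, column 4: row 6 has {a, b, d, e} and column 4 has {b, c, d, e}, leaving only f.
Row 6, column 5: row 6 has {a, b, d, e, f} and column 5 has {a, b, d, e}, leaving only c.
So row 6 reads: a b e f c d.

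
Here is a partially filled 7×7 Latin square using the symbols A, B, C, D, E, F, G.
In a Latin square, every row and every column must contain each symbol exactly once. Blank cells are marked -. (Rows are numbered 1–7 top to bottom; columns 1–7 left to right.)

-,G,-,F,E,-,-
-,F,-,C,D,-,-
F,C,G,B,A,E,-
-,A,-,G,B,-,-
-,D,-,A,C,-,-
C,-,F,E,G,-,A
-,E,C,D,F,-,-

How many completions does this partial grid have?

15

Row 1, column 1: eliminating its row and column leaves {A, B, D}.
Row 1, column 3: eliminating its row and column leaves {A, B, D}.
Row 1, column 6: eliminating its row and column leaves {A, B, C, D}.
Row 1, column 7: eliminating its row and column leaves {B, C, D}.
Row 2, column 1: eliminating its row and column leaves {A, B, E, G}.
Row 2, column 3: eliminating its row and column leaves {A, B, E}.
Row 2, column 6: eliminating its row and column leaves {A, B, G}.
Row 2, column 7: eliminating its row and column leaves {B, E, G}.
Row 3, column 7: eliminating its row and column leaves {D}.
Row 4, column 1: eliminating its row and column leaves {D, E}.
Row 4, column 3: eliminating its row and column leaves {D, E}.
Row 4, column 6: eliminating its row and column leaves {C, D, F}.
Row 4, column 7: eliminating its row and column leaves {C, D, E, F}.
Row 5, column 1: eliminating its row and column leaves {B, E, G}.
Row 5, column 3: eliminating its row and column leaves {B, E}.
Row 5, column 6: eliminating its row and column leaves {B, F, G}.
Row 5, column 7: eliminating its row and column leaves {B, E, F, G}.
Row 6, column 2: eliminating its row and column leaves {B}.
Row 6, column 6: eliminating its row and column leaves {B, D}.
Row 7, column 1: eliminating its row and column leaves {A, B, G}.
Row 7, column 6: eliminating its row and column leaves {A, B, G}.
Row 7, column 7: eliminating its row and column leaves {B, G}.
Enumerating the assignments across these blanks that avoid any row or column repeat gives 15 completions.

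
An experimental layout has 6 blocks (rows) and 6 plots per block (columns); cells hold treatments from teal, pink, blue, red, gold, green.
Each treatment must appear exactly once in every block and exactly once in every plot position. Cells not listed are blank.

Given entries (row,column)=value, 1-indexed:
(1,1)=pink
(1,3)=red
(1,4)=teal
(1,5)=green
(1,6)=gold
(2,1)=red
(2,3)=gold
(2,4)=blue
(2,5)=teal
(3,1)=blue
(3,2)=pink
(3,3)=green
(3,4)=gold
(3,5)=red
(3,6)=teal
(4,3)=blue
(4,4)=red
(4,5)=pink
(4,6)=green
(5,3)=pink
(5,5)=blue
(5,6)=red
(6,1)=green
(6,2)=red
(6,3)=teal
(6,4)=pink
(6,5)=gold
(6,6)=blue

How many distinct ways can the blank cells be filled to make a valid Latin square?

2

Block 1, plot 2: eliminating its block and plot leaves {blue}.
Block 2, plot 2: eliminating its block and plot leaves {green}.
Block 2, plot 6: eliminating its block and plot leaves {pink}.
Block 4, plot 1: eliminating its block and plot leaves {teal, gold}.
Block 4, plot 2: eliminating its block and plot leaves {teal, gold}.
Block 5, plot 1: eliminating its block and plot leaves {teal, gold}.
Block 5, plot 2: eliminating its block and plot leaves {teal, gold, green}.
Block 5, plot 4: eliminating its block and plot leaves {green}.
Enumerating the assignments across these blanks that avoid any block or plot repeat gives 2 completions.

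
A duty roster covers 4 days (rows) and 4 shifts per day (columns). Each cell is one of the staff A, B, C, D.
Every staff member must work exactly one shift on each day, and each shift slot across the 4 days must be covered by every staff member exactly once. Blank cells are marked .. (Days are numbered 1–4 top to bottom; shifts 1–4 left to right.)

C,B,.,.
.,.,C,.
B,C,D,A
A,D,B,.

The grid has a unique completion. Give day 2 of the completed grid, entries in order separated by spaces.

Day 2, shift 1: day 2 has {C} and shift 1 has {A, B, C}, leaving only D.
Day 2, shift 2: day 2 has {C, D} and shift 2 has {B, C, D}, leaving only A.
Day 2, shift 4: day 2 has {A, C, D} and shift 4 has {A}, leaving only B.
So day 2 reads: D A C B.

D A C B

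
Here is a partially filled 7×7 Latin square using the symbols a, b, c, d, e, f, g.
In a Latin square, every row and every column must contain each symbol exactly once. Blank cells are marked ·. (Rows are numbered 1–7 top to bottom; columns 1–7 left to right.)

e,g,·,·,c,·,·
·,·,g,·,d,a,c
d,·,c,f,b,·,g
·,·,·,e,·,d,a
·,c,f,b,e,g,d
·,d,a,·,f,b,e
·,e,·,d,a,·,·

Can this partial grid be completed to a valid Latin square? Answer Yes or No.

Row 2, column 4: row 2 together with column 4 already contain {a, b, c, d, e, f, g} — every symbol — so nothing can go there. The grid has no valid completion.

No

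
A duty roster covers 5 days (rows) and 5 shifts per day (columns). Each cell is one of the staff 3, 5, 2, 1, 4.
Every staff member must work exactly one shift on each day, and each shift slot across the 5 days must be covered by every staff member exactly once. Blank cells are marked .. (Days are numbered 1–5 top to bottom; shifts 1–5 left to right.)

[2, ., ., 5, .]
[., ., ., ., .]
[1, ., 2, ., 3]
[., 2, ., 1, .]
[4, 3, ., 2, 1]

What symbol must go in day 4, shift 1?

3

Day 1, shift 5: day 1 has {5, 2} and shift 5 has {3, 1}, leaving only 4.
Day 1, shift 2: day 1 has {5, 2, 4} and shift 2 has {3, 2}, leaving only 1.
Day 1, shift 3: day 1 has {5, 2, 1, 4} and shift 3 has {2}, leaving only 3.
Day 3, shift 4: day 3 has {3, 2, 1} and shift 4 has {5, 2, 1}, leaving only 4.
Day 2, shift 4: day 2 has {} and shift 4 has {5, 2, 1, 4}, leaving only 3.
Day 2, shift 1: day 2 has {3} and shift 1 has {2, 1, 4}, leaving only 5.
Day 4 already has {2, 1} and shift 1 already has {5, 2, 1, 4}, so day 4, shift 1 must be 3.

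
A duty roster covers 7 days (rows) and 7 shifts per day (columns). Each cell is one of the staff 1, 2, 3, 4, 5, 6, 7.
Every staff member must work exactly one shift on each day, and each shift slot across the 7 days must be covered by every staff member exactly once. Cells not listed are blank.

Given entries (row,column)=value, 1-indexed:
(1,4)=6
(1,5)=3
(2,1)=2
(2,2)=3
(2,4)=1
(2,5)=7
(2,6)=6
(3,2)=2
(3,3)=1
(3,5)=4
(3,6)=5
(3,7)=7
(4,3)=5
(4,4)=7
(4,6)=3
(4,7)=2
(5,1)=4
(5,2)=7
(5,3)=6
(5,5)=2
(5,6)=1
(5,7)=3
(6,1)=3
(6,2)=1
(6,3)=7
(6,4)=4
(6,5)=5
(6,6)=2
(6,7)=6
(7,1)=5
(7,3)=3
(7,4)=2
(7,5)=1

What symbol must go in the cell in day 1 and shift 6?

4

Day 2, shift 3: day 2 has {1, 2, 3, 6, 7} and shift 3 has {1, 3, 5, 6, 7}, leaving only 4.
Day 1, shift 3: day 1 has {3, 6} and shift 3 has {1, 3, 4, 5, 6, 7}, leaving only 2.
Day 2, shift 7: day 2 has {1, 2, 3, 4, 6, 7} and shift 7 has {2, 3, 6, 7}, leaving only 5.
Day 3, shift 1: day 3 has {1, 2, 4, 5, 7} and shift 1 has {2, 3, 4, 5}, leaving only 6.
Day 3, shift 4: day 3 has {1, 2, 4, 5, 6, 7} and shift 4 has {1, 2, 4, 6, 7}, leaving only 3.
Day 4, shift 1: day 4 has {2, 3, 5, 7} and shift 1 has {2, 3, 4, 5, 6}, leaving only 1.
Day 1, shift 1: day 1 has {2, 3, 6} and shift 1 has {1, 2, 3, 4, 5, 6}, leaving only 7.
Day 1 already has {2, 3, 6, 7} and shift 6 already has {1, 2, 3, 5, 6}, so day 1, shift 6 must be 4.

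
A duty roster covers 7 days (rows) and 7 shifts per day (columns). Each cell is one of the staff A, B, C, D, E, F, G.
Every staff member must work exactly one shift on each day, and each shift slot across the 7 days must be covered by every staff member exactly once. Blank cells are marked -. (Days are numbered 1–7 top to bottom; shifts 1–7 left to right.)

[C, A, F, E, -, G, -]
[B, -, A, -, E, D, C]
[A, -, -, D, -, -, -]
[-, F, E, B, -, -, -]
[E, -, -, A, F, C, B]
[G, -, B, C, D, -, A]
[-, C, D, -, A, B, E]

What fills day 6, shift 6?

F

Day 1, shift 5: day 1 has {A, C, E, F, G} and shift 5 has {A, D, E, F}, leaving only B.
Day 1, shift 7: day 1 has {A, B, C, E, F, G} and shift 7 has {A, B, C, E}, leaving only D.
Day 2, shift 2: day 2 has {A, B, C, D, E} and shift 2 has {A, C, F}, leaving only G.
Day 2, shift 4: day 2 has {A, B, C, D, E, G} and shift 4 has {A, B, C, D, E}, leaving only F.
Day 4, shift 1: day 4 has {B, E, F} and shift 1 has {A, B, C, E, G}, leaving only D.
Day 4, shift 6: day 4 has {B, D, E, F} and shift 6 has {B, C, D, G}, leaving only A.
Day 4, shift 7: day 4 has {A, B, D, E, F} and shift 7 has {A, B, C, D, E}, leaving only G.
Day 3, shift 7: day 3 has {A, D} and shift 7 has {A, B, C, D, E, G}, leaving only F.
Day 3, shift 6: day 3 has {A, D, F} and shift 6 has {A, B, C, D, G}, leaving only E.
Day 6 already has {A, B, C, D, G} and shift 6 already has {A, B, C, D, E, G}, so day 6, shift 6 must be F.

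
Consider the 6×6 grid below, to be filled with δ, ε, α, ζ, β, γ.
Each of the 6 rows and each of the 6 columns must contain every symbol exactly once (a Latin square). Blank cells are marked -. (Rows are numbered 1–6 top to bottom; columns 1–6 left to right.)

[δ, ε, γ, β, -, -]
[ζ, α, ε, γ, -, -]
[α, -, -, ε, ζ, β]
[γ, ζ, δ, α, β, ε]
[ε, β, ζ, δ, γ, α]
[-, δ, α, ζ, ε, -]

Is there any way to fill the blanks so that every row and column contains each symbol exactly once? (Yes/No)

No

Row 3, column 3: row 3 together with column 3 already contain {δ, ε, α, ζ, β, γ} — every symbol — so nothing can go there. The grid has no valid completion.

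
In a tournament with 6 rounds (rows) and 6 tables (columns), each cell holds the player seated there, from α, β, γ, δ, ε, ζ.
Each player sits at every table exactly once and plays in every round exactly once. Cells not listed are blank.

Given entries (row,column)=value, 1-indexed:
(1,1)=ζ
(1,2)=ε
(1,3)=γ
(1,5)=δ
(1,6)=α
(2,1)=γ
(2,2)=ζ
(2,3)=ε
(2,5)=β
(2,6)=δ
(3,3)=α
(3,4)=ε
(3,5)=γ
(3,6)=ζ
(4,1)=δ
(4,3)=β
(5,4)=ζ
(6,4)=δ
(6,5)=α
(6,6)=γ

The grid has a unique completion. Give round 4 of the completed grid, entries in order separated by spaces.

Round 4, table 6: round 4 has {β, δ} and table 6 has {α, γ, δ, ζ}, leaving only ε.
Round 4, table 5: round 4 has {β, δ, ε} and table 5 has {α, β, γ, δ}, leaving only ζ.
Round 1, table 4: round 1 has {α, γ, δ, ε, ζ} and table 4 has {δ, ε, ζ}, leaving only β.
Round 2, table 4: round 2 has {β, γ, δ, ε, ζ} and table 4 has {β, δ, ε, ζ}, leaving only α.
Round 4, table 4: round 4 has {β, δ, ε, ζ} and table 4 has {α, β, δ, ε, ζ}, leaving only γ.
Round 4, table 2: round 4 has {β, γ, δ, ε, ζ} and table 2 has {ε, ζ}, leaving only α.
So round 4 reads: δ α β γ ζ ε.

δ α β γ ζ ε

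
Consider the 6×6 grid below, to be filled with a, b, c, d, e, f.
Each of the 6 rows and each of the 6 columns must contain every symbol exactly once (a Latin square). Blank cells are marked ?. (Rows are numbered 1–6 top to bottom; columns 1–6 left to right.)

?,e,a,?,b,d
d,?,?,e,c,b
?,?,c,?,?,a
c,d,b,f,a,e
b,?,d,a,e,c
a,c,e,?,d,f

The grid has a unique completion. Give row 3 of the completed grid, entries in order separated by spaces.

Row 3, column 5: row 3 has {a, c} and column 5 has {a, b, c, d, e}, leaving only f.
Row 3, column 1: row 3 has {a, c, f} and column 1 has {a, b, c, d}, leaving only e.
Row 3, column 2: row 3 has {a, c, e, f} and column 2 has {c, d, e}, leaving only b.
Row 3, column 4: row 3 has {a, b, c, e, f} and column 4 has {a, e, f}, leaving only d.
So row 3 reads: e b c d f a.

e b c d f a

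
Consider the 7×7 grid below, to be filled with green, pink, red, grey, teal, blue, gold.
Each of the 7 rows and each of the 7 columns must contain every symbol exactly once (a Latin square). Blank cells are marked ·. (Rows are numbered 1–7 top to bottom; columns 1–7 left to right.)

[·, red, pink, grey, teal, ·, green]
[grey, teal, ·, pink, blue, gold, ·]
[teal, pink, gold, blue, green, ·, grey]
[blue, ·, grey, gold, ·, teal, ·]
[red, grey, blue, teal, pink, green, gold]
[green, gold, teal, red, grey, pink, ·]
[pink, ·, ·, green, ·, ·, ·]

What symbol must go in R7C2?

blue

Row 7 already has {green, pink} and column 2 already has {pink, red, grey, teal, gold}, so row 7, column 2 must be blue.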